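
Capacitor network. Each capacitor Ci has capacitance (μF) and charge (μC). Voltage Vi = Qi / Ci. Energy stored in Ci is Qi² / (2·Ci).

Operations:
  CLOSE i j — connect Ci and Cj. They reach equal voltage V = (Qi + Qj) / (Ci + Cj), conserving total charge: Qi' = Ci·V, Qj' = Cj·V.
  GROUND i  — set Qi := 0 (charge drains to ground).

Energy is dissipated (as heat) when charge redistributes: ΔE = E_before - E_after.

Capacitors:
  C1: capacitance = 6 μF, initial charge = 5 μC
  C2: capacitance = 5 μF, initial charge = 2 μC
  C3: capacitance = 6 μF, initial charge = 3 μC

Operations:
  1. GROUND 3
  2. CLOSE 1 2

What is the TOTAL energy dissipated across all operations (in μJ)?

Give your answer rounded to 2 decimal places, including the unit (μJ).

Initial: C1(6μF, Q=5μC, V=0.83V), C2(5μF, Q=2μC, V=0.40V), C3(6μF, Q=3μC, V=0.50V)
Op 1: GROUND 3: Q3=0; energy lost=0.750
Op 2: CLOSE 1-2: Q_total=7.00, C_total=11.00, V=0.64; Q1=3.82, Q2=3.18; dissipated=0.256
Total dissipated: 1.006 μJ

Answer: 1.01 μJ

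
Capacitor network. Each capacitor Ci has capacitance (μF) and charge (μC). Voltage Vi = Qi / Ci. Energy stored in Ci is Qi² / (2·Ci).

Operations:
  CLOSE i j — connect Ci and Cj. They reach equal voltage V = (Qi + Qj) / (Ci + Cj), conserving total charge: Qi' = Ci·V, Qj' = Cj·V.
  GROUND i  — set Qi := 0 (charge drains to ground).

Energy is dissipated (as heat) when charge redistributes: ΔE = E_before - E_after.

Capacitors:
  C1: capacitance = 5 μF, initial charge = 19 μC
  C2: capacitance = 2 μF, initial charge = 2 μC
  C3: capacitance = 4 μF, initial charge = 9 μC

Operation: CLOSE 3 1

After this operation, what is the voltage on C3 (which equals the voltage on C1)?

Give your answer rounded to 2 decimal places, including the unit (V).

Answer: 3.11 V

Derivation:
Initial: C1(5μF, Q=19μC, V=3.80V), C2(2μF, Q=2μC, V=1.00V), C3(4μF, Q=9μC, V=2.25V)
Op 1: CLOSE 3-1: Q_total=28.00, C_total=9.00, V=3.11; Q3=12.44, Q1=15.56; dissipated=2.669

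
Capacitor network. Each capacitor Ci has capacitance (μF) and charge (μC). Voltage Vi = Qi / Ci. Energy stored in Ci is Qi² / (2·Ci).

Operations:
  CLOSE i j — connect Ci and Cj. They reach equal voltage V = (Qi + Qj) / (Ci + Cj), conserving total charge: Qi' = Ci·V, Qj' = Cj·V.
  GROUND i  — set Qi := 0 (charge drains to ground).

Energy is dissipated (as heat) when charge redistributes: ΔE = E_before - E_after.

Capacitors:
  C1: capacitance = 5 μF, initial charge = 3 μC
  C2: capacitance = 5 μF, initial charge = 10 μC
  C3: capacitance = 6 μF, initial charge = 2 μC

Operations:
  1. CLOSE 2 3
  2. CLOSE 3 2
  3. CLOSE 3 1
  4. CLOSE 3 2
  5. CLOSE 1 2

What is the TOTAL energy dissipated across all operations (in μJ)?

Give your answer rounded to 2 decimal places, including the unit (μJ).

Initial: C1(5μF, Q=3μC, V=0.60V), C2(5μF, Q=10μC, V=2.00V), C3(6μF, Q=2μC, V=0.33V)
Op 1: CLOSE 2-3: Q_total=12.00, C_total=11.00, V=1.09; Q2=5.45, Q3=6.55; dissipated=3.788
Op 2: CLOSE 3-2: Q_total=12.00, C_total=11.00, V=1.09; Q3=6.55, Q2=5.45; dissipated=0.000
Op 3: CLOSE 3-1: Q_total=9.55, C_total=11.00, V=0.87; Q3=5.21, Q1=4.34; dissipated=0.329
Op 4: CLOSE 3-2: Q_total=10.66, C_total=11.00, V=0.97; Q3=5.82, Q2=4.85; dissipated=0.068
Op 5: CLOSE 1-2: Q_total=9.18, C_total=10.00, V=0.92; Q1=4.59, Q2=4.59; dissipated=0.013
Total dissipated: 4.197 μJ

Answer: 4.20 μJ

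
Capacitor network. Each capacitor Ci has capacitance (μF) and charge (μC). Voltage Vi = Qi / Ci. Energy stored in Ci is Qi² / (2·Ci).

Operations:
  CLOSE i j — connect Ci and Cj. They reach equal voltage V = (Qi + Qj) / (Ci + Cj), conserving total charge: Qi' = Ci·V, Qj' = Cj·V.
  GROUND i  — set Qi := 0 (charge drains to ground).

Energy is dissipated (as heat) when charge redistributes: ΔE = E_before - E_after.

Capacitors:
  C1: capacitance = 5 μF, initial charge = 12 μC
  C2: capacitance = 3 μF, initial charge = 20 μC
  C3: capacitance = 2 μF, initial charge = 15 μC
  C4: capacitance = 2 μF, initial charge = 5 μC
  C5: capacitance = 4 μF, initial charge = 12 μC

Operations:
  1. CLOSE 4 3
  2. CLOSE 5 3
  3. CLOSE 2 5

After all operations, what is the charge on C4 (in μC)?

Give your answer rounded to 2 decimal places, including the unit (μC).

Initial: C1(5μF, Q=12μC, V=2.40V), C2(3μF, Q=20μC, V=6.67V), C3(2μF, Q=15μC, V=7.50V), C4(2μF, Q=5μC, V=2.50V), C5(4μF, Q=12μC, V=3.00V)
Op 1: CLOSE 4-3: Q_total=20.00, C_total=4.00, V=5.00; Q4=10.00, Q3=10.00; dissipated=12.500
Op 2: CLOSE 5-3: Q_total=22.00, C_total=6.00, V=3.67; Q5=14.67, Q3=7.33; dissipated=2.667
Op 3: CLOSE 2-5: Q_total=34.67, C_total=7.00, V=4.95; Q2=14.86, Q5=19.81; dissipated=7.714
Final charges: Q1=12.00, Q2=14.86, Q3=7.33, Q4=10.00, Q5=19.81

Answer: 10.00 μC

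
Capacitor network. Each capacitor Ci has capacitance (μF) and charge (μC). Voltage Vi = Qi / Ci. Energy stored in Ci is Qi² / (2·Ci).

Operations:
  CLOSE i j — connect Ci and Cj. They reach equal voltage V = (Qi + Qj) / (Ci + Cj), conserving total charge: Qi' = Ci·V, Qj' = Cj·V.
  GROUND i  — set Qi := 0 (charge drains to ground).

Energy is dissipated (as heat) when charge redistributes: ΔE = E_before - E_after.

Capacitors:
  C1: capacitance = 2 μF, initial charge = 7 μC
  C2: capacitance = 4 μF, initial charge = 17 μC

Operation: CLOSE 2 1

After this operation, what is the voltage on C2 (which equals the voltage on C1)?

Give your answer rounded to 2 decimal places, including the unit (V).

Initial: C1(2μF, Q=7μC, V=3.50V), C2(4μF, Q=17μC, V=4.25V)
Op 1: CLOSE 2-1: Q_total=24.00, C_total=6.00, V=4.00; Q2=16.00, Q1=8.00; dissipated=0.375

Answer: 4.00 V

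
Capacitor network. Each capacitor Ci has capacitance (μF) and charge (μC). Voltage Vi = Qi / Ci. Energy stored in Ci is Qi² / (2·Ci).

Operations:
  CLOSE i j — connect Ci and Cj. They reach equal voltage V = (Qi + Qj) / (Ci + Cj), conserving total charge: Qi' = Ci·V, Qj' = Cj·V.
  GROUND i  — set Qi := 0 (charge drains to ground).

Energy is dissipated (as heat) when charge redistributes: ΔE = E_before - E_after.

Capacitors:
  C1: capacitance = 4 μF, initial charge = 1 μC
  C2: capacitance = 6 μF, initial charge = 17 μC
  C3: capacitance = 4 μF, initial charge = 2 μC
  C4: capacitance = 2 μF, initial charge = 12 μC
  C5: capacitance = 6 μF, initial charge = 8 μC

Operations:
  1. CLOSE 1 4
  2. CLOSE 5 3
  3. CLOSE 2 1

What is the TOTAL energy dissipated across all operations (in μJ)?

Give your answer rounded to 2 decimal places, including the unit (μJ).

Answer: 23.41 μJ

Derivation:
Initial: C1(4μF, Q=1μC, V=0.25V), C2(6μF, Q=17μC, V=2.83V), C3(4μF, Q=2μC, V=0.50V), C4(2μF, Q=12μC, V=6.00V), C5(6μF, Q=8μC, V=1.33V)
Op 1: CLOSE 1-4: Q_total=13.00, C_total=6.00, V=2.17; Q1=8.67, Q4=4.33; dissipated=22.042
Op 2: CLOSE 5-3: Q_total=10.00, C_total=10.00, V=1.00; Q5=6.00, Q3=4.00; dissipated=0.833
Op 3: CLOSE 2-1: Q_total=25.67, C_total=10.00, V=2.57; Q2=15.40, Q1=10.27; dissipated=0.533
Total dissipated: 23.408 μJ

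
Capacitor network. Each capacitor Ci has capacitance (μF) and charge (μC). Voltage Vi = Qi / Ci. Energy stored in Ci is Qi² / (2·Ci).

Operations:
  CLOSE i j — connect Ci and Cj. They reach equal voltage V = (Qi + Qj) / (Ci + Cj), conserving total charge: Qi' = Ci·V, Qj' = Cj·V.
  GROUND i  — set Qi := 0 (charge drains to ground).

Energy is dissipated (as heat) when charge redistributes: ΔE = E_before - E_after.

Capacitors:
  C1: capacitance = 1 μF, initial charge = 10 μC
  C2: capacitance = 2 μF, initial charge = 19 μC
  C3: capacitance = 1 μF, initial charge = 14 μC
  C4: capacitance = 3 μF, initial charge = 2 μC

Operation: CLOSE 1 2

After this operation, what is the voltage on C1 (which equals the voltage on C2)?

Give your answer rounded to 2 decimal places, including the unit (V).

Answer: 9.67 V

Derivation:
Initial: C1(1μF, Q=10μC, V=10.00V), C2(2μF, Q=19μC, V=9.50V), C3(1μF, Q=14μC, V=14.00V), C4(3μF, Q=2μC, V=0.67V)
Op 1: CLOSE 1-2: Q_total=29.00, C_total=3.00, V=9.67; Q1=9.67, Q2=19.33; dissipated=0.083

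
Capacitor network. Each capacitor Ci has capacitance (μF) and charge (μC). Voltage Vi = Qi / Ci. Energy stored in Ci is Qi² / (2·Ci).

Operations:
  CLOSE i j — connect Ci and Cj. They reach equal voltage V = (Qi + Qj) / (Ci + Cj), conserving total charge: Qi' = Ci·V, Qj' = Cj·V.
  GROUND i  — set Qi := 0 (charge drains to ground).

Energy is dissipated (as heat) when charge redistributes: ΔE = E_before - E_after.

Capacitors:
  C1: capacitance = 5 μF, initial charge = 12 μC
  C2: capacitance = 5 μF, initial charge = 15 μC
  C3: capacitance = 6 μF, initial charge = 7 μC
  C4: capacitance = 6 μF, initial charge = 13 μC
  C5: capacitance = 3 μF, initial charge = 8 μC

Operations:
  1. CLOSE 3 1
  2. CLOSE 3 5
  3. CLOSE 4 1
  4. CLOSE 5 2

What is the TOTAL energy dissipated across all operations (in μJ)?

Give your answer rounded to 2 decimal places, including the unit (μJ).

Initial: C1(5μF, Q=12μC, V=2.40V), C2(5μF, Q=15μC, V=3.00V), C3(6μF, Q=7μC, V=1.17V), C4(6μF, Q=13μC, V=2.17V), C5(3μF, Q=8μC, V=2.67V)
Op 1: CLOSE 3-1: Q_total=19.00, C_total=11.00, V=1.73; Q3=10.36, Q1=8.64; dissipated=2.074
Op 2: CLOSE 3-5: Q_total=18.36, C_total=9.00, V=2.04; Q3=12.24, Q5=6.12; dissipated=0.882
Op 3: CLOSE 4-1: Q_total=21.64, C_total=11.00, V=1.97; Q4=11.80, Q1=9.83; dissipated=0.263
Op 4: CLOSE 5-2: Q_total=21.12, C_total=8.00, V=2.64; Q5=7.92, Q2=13.20; dissipated=0.863
Total dissipated: 4.083 μJ

Answer: 4.08 μJ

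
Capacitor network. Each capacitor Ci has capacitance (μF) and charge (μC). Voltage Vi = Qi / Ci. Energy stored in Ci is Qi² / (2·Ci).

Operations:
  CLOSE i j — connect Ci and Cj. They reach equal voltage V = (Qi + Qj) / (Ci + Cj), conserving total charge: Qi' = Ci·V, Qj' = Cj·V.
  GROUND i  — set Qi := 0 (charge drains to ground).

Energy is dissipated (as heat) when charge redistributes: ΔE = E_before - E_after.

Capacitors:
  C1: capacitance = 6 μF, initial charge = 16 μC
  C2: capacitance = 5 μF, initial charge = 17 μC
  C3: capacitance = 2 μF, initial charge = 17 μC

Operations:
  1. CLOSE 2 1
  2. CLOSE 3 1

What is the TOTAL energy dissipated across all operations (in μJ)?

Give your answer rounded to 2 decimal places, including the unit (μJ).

Answer: 23.42 μJ

Derivation:
Initial: C1(6μF, Q=16μC, V=2.67V), C2(5μF, Q=17μC, V=3.40V), C3(2μF, Q=17μC, V=8.50V)
Op 1: CLOSE 2-1: Q_total=33.00, C_total=11.00, V=3.00; Q2=15.00, Q1=18.00; dissipated=0.733
Op 2: CLOSE 3-1: Q_total=35.00, C_total=8.00, V=4.38; Q3=8.75, Q1=26.25; dissipated=22.688
Total dissipated: 23.421 μJ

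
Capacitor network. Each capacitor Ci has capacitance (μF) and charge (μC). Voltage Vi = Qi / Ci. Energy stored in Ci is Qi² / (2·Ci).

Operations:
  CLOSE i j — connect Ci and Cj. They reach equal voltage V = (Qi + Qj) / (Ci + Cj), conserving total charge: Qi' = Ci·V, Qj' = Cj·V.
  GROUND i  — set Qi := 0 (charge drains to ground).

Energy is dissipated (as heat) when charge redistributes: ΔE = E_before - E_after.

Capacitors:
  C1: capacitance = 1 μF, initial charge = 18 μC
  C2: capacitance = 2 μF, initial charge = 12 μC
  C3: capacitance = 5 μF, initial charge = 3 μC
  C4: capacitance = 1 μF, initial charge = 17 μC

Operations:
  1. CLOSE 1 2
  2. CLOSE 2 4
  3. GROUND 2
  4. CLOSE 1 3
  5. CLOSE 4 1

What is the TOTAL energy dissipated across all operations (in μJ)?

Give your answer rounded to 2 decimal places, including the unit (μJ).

Answer: 279.10 μJ

Derivation:
Initial: C1(1μF, Q=18μC, V=18.00V), C2(2μF, Q=12μC, V=6.00V), C3(5μF, Q=3μC, V=0.60V), C4(1μF, Q=17μC, V=17.00V)
Op 1: CLOSE 1-2: Q_total=30.00, C_total=3.00, V=10.00; Q1=10.00, Q2=20.00; dissipated=48.000
Op 2: CLOSE 2-4: Q_total=37.00, C_total=3.00, V=12.33; Q2=24.67, Q4=12.33; dissipated=16.333
Op 3: GROUND 2: Q2=0; energy lost=152.111
Op 4: CLOSE 1-3: Q_total=13.00, C_total=6.00, V=2.17; Q1=2.17, Q3=10.83; dissipated=36.817
Op 5: CLOSE 4-1: Q_total=14.50, C_total=2.00, V=7.25; Q4=7.25, Q1=7.25; dissipated=25.840
Total dissipated: 279.101 μJ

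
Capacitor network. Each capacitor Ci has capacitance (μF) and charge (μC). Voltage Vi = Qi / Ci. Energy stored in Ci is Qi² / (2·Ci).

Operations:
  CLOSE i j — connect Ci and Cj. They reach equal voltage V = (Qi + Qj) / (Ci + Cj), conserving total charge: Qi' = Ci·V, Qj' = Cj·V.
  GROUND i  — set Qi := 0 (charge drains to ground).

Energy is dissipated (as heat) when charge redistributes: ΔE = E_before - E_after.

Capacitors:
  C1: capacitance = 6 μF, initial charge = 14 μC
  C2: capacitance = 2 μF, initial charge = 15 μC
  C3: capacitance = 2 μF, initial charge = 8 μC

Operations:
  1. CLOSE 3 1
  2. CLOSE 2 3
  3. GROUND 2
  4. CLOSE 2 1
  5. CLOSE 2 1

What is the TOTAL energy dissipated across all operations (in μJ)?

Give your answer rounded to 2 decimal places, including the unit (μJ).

Answer: 45.30 μJ

Derivation:
Initial: C1(6μF, Q=14μC, V=2.33V), C2(2μF, Q=15μC, V=7.50V), C3(2μF, Q=8μC, V=4.00V)
Op 1: CLOSE 3-1: Q_total=22.00, C_total=8.00, V=2.75; Q3=5.50, Q1=16.50; dissipated=2.083
Op 2: CLOSE 2-3: Q_total=20.50, C_total=4.00, V=5.12; Q2=10.25, Q3=10.25; dissipated=11.281
Op 3: GROUND 2: Q2=0; energy lost=26.266
Op 4: CLOSE 2-1: Q_total=16.50, C_total=8.00, V=2.06; Q2=4.12, Q1=12.38; dissipated=5.672
Op 5: CLOSE 2-1: Q_total=16.50, C_total=8.00, V=2.06; Q2=4.12, Q1=12.38; dissipated=0.000
Total dissipated: 45.302 μJ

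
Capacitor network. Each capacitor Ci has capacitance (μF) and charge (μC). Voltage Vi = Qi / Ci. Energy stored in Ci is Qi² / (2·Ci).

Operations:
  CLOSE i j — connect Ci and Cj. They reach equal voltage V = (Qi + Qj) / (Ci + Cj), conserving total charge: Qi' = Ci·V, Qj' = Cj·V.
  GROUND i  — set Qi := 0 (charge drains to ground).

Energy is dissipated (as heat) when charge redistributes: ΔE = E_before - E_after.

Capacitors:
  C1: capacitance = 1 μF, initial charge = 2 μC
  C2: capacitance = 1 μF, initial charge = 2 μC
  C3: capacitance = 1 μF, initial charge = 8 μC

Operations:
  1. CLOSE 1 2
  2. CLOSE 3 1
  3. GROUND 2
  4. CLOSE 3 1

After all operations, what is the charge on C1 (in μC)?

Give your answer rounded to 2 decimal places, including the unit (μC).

Answer: 5.00 μC

Derivation:
Initial: C1(1μF, Q=2μC, V=2.00V), C2(1μF, Q=2μC, V=2.00V), C3(1μF, Q=8μC, V=8.00V)
Op 1: CLOSE 1-2: Q_total=4.00, C_total=2.00, V=2.00; Q1=2.00, Q2=2.00; dissipated=0.000
Op 2: CLOSE 3-1: Q_total=10.00, C_total=2.00, V=5.00; Q3=5.00, Q1=5.00; dissipated=9.000
Op 3: GROUND 2: Q2=0; energy lost=2.000
Op 4: CLOSE 3-1: Q_total=10.00, C_total=2.00, V=5.00; Q3=5.00, Q1=5.00; dissipated=0.000
Final charges: Q1=5.00, Q2=0.00, Q3=5.00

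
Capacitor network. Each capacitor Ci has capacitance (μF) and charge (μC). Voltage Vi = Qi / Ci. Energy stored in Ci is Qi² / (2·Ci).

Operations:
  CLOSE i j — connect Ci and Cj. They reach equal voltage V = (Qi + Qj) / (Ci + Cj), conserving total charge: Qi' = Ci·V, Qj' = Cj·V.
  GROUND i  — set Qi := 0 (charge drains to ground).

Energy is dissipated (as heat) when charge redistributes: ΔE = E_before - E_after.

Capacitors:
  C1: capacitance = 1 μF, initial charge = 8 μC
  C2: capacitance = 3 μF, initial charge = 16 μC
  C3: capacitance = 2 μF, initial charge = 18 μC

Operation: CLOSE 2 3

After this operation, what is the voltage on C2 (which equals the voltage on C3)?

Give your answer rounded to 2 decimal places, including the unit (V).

Initial: C1(1μF, Q=8μC, V=8.00V), C2(3μF, Q=16μC, V=5.33V), C3(2μF, Q=18μC, V=9.00V)
Op 1: CLOSE 2-3: Q_total=34.00, C_total=5.00, V=6.80; Q2=20.40, Q3=13.60; dissipated=8.067

Answer: 6.80 V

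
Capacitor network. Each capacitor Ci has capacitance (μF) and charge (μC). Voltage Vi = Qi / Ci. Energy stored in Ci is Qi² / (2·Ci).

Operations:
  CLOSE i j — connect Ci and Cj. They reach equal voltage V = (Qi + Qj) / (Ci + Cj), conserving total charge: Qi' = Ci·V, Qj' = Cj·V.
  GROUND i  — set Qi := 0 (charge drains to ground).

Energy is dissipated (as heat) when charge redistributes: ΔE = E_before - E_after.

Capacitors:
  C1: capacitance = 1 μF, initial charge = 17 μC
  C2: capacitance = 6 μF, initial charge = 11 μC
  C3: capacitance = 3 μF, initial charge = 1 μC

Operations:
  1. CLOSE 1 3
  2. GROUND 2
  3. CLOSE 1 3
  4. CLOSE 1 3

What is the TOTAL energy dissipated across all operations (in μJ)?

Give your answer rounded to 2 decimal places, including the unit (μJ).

Initial: C1(1μF, Q=17μC, V=17.00V), C2(6μF, Q=11μC, V=1.83V), C3(3μF, Q=1μC, V=0.33V)
Op 1: CLOSE 1-3: Q_total=18.00, C_total=4.00, V=4.50; Q1=4.50, Q3=13.50; dissipated=104.167
Op 2: GROUND 2: Q2=0; energy lost=10.083
Op 3: CLOSE 1-3: Q_total=18.00, C_total=4.00, V=4.50; Q1=4.50, Q3=13.50; dissipated=0.000
Op 4: CLOSE 1-3: Q_total=18.00, C_total=4.00, V=4.50; Q1=4.50, Q3=13.50; dissipated=0.000
Total dissipated: 114.250 μJ

Answer: 114.25 μJ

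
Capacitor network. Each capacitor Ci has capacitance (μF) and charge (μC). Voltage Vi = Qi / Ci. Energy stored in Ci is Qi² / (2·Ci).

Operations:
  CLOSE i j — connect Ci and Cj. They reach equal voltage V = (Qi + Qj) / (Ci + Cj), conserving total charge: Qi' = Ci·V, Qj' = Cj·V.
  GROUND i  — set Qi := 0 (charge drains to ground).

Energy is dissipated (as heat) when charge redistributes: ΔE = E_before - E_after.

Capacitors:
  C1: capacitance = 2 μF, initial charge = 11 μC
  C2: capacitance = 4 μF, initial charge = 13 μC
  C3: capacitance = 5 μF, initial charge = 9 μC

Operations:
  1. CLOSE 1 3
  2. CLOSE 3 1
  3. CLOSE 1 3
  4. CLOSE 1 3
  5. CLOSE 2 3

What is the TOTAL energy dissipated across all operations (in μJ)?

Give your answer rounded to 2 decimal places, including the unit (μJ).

Initial: C1(2μF, Q=11μC, V=5.50V), C2(4μF, Q=13μC, V=3.25V), C3(5μF, Q=9μC, V=1.80V)
Op 1: CLOSE 1-3: Q_total=20.00, C_total=7.00, V=2.86; Q1=5.71, Q3=14.29; dissipated=9.779
Op 2: CLOSE 3-1: Q_total=20.00, C_total=7.00, V=2.86; Q3=14.29, Q1=5.71; dissipated=0.000
Op 3: CLOSE 1-3: Q_total=20.00, C_total=7.00, V=2.86; Q1=5.71, Q3=14.29; dissipated=0.000
Op 4: CLOSE 1-3: Q_total=20.00, C_total=7.00, V=2.86; Q1=5.71, Q3=14.29; dissipated=0.000
Op 5: CLOSE 2-3: Q_total=27.29, C_total=9.00, V=3.03; Q2=12.13, Q3=15.16; dissipated=0.171
Total dissipated: 9.950 μJ

Answer: 9.95 μJ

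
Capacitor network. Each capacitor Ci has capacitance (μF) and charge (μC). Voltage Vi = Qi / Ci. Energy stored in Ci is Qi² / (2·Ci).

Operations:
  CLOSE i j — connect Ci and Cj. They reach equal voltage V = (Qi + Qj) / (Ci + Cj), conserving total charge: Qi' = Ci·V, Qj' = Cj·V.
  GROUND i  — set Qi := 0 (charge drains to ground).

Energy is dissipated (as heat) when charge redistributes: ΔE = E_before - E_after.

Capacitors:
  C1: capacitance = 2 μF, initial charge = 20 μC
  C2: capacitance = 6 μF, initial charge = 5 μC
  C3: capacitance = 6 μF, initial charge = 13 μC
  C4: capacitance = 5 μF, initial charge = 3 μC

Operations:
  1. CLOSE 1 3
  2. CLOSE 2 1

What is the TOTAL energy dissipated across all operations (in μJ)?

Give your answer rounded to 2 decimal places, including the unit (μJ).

Initial: C1(2μF, Q=20μC, V=10.00V), C2(6μF, Q=5μC, V=0.83V), C3(6μF, Q=13μC, V=2.17V), C4(5μF, Q=3μC, V=0.60V)
Op 1: CLOSE 1-3: Q_total=33.00, C_total=8.00, V=4.12; Q1=8.25, Q3=24.75; dissipated=46.021
Op 2: CLOSE 2-1: Q_total=13.25, C_total=8.00, V=1.66; Q2=9.94, Q1=3.31; dissipated=8.126
Total dissipated: 54.147 μJ

Answer: 54.15 μJ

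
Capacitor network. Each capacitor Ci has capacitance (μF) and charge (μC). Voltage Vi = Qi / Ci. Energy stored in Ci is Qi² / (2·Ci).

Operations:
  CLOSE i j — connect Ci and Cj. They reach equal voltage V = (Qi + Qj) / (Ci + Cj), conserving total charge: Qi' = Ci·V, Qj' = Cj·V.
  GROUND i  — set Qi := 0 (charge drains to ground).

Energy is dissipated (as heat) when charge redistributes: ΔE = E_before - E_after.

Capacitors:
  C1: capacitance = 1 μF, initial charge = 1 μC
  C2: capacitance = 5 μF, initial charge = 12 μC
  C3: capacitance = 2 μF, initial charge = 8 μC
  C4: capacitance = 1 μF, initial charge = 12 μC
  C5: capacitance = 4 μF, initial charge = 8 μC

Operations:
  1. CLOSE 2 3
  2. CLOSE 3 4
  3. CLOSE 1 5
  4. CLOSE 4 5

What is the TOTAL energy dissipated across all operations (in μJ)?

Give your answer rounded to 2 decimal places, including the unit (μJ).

Initial: C1(1μF, Q=1μC, V=1.00V), C2(5μF, Q=12μC, V=2.40V), C3(2μF, Q=8μC, V=4.00V), C4(1μF, Q=12μC, V=12.00V), C5(4μF, Q=8μC, V=2.00V)
Op 1: CLOSE 2-3: Q_total=20.00, C_total=7.00, V=2.86; Q2=14.29, Q3=5.71; dissipated=1.829
Op 2: CLOSE 3-4: Q_total=17.71, C_total=3.00, V=5.90; Q3=11.81, Q4=5.90; dissipated=27.864
Op 3: CLOSE 1-5: Q_total=9.00, C_total=5.00, V=1.80; Q1=1.80, Q5=7.20; dissipated=0.400
Op 4: CLOSE 4-5: Q_total=13.10, C_total=5.00, V=2.62; Q4=2.62, Q5=10.48; dissipated=6.740
Total dissipated: 36.832 μJ

Answer: 36.83 μJ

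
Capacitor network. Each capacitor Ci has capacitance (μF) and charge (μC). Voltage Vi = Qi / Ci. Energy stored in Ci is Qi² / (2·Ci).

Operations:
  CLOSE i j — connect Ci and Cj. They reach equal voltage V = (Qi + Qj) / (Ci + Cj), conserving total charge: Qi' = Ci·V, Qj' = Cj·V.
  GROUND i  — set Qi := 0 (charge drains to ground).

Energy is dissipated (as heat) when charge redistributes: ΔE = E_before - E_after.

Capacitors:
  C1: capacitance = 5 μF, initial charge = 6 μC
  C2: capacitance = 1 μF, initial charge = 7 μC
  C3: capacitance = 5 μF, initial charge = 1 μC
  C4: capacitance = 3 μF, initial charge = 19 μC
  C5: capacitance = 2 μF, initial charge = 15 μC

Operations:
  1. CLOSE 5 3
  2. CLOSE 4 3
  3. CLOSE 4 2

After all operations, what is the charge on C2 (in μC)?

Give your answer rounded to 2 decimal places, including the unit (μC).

Answer: 4.60 μC

Derivation:
Initial: C1(5μF, Q=6μC, V=1.20V), C2(1μF, Q=7μC, V=7.00V), C3(5μF, Q=1μC, V=0.20V), C4(3μF, Q=19μC, V=6.33V), C5(2μF, Q=15μC, V=7.50V)
Op 1: CLOSE 5-3: Q_total=16.00, C_total=7.00, V=2.29; Q5=4.57, Q3=11.43; dissipated=38.064
Op 2: CLOSE 4-3: Q_total=30.43, C_total=8.00, V=3.80; Q4=11.41, Q3=19.02; dissipated=15.359
Op 3: CLOSE 4-2: Q_total=18.41, C_total=4.00, V=4.60; Q4=13.81, Q2=4.60; dissipated=3.831
Final charges: Q1=6.00, Q2=4.60, Q3=19.02, Q4=13.81, Q5=4.57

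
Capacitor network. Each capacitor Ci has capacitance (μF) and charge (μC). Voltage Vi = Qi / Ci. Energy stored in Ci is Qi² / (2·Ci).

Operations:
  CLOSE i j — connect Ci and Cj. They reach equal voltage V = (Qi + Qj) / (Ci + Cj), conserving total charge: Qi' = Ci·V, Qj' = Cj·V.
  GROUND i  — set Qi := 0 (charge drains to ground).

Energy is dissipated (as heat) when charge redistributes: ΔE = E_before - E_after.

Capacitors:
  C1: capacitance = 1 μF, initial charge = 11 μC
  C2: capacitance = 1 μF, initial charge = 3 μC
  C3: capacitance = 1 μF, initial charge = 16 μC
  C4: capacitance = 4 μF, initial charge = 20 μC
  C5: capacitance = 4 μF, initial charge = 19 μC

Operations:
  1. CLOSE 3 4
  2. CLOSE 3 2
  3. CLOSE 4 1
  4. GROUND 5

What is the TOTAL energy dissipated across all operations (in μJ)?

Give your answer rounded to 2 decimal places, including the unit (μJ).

Initial: C1(1μF, Q=11μC, V=11.00V), C2(1μF, Q=3μC, V=3.00V), C3(1μF, Q=16μC, V=16.00V), C4(4μF, Q=20μC, V=5.00V), C5(4μF, Q=19μC, V=4.75V)
Op 1: CLOSE 3-4: Q_total=36.00, C_total=5.00, V=7.20; Q3=7.20, Q4=28.80; dissipated=48.400
Op 2: CLOSE 3-2: Q_total=10.20, C_total=2.00, V=5.10; Q3=5.10, Q2=5.10; dissipated=4.410
Op 3: CLOSE 4-1: Q_total=39.80, C_total=5.00, V=7.96; Q4=31.84, Q1=7.96; dissipated=5.776
Op 4: GROUND 5: Q5=0; energy lost=45.125
Total dissipated: 103.711 μJ

Answer: 103.71 μJ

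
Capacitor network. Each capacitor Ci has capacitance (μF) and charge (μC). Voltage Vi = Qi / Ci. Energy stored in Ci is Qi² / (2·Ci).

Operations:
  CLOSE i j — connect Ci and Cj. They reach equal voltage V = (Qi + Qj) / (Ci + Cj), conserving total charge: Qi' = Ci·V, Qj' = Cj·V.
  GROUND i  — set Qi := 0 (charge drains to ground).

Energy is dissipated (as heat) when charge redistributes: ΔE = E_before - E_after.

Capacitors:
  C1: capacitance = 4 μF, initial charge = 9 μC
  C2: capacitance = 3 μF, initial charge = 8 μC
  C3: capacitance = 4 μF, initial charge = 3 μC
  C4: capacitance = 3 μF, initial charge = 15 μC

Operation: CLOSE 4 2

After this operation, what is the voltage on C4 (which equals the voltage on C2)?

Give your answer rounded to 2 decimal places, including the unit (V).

Initial: C1(4μF, Q=9μC, V=2.25V), C2(3μF, Q=8μC, V=2.67V), C3(4μF, Q=3μC, V=0.75V), C4(3μF, Q=15μC, V=5.00V)
Op 1: CLOSE 4-2: Q_total=23.00, C_total=6.00, V=3.83; Q4=11.50, Q2=11.50; dissipated=4.083

Answer: 3.83 V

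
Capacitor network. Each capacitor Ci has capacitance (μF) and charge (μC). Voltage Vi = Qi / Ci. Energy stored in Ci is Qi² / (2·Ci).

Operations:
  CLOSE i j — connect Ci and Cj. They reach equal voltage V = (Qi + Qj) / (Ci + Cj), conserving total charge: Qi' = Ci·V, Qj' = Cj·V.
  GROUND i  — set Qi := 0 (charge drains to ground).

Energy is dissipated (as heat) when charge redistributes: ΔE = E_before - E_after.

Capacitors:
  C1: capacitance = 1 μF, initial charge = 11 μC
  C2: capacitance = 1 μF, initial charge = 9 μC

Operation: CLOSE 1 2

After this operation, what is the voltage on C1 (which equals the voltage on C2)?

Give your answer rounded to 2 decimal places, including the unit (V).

Answer: 10.00 V

Derivation:
Initial: C1(1μF, Q=11μC, V=11.00V), C2(1μF, Q=9μC, V=9.00V)
Op 1: CLOSE 1-2: Q_total=20.00, C_total=2.00, V=10.00; Q1=10.00, Q2=10.00; dissipated=1.000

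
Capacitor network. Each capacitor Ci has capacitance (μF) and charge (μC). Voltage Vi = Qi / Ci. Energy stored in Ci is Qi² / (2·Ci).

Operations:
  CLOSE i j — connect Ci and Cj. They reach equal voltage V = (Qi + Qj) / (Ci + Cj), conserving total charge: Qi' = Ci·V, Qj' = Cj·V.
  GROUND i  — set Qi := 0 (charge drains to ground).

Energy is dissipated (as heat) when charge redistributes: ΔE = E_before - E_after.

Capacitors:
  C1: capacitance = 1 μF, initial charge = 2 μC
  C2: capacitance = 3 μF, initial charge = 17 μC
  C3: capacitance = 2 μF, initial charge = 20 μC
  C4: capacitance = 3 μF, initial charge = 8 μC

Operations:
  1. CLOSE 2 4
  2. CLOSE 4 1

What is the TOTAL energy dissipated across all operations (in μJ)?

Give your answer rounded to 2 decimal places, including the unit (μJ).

Answer: 8.51 μJ

Derivation:
Initial: C1(1μF, Q=2μC, V=2.00V), C2(3μF, Q=17μC, V=5.67V), C3(2μF, Q=20μC, V=10.00V), C4(3μF, Q=8μC, V=2.67V)
Op 1: CLOSE 2-4: Q_total=25.00, C_total=6.00, V=4.17; Q2=12.50, Q4=12.50; dissipated=6.750
Op 2: CLOSE 4-1: Q_total=14.50, C_total=4.00, V=3.62; Q4=10.88, Q1=3.62; dissipated=1.760
Total dissipated: 8.510 μJ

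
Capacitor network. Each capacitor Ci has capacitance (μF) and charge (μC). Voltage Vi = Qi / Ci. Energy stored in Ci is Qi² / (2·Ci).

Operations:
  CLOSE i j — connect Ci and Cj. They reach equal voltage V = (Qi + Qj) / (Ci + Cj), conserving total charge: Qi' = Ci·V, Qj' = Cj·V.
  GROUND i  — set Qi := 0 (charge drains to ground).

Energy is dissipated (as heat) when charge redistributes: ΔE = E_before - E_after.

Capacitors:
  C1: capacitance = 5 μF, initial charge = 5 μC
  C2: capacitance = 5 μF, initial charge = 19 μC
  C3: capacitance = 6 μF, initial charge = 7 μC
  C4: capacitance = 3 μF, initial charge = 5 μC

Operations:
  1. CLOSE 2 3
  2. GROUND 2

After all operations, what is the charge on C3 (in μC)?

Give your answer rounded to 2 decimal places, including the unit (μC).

Answer: 14.18 μC

Derivation:
Initial: C1(5μF, Q=5μC, V=1.00V), C2(5μF, Q=19μC, V=3.80V), C3(6μF, Q=7μC, V=1.17V), C4(3μF, Q=5μC, V=1.67V)
Op 1: CLOSE 2-3: Q_total=26.00, C_total=11.00, V=2.36; Q2=11.82, Q3=14.18; dissipated=9.456
Op 2: GROUND 2: Q2=0; energy lost=13.967
Final charges: Q1=5.00, Q2=0.00, Q3=14.18, Q4=5.00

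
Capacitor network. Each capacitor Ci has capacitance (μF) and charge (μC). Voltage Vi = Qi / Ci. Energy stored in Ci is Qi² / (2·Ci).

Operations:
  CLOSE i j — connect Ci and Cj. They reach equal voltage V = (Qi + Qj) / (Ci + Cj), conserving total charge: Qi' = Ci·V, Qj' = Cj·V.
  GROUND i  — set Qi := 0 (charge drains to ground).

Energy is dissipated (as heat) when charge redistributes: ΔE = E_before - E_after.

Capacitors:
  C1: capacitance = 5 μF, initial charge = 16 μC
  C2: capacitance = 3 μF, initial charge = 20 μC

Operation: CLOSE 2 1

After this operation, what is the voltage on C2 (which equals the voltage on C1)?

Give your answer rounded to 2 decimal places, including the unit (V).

Answer: 4.50 V

Derivation:
Initial: C1(5μF, Q=16μC, V=3.20V), C2(3μF, Q=20μC, V=6.67V)
Op 1: CLOSE 2-1: Q_total=36.00, C_total=8.00, V=4.50; Q2=13.50, Q1=22.50; dissipated=11.267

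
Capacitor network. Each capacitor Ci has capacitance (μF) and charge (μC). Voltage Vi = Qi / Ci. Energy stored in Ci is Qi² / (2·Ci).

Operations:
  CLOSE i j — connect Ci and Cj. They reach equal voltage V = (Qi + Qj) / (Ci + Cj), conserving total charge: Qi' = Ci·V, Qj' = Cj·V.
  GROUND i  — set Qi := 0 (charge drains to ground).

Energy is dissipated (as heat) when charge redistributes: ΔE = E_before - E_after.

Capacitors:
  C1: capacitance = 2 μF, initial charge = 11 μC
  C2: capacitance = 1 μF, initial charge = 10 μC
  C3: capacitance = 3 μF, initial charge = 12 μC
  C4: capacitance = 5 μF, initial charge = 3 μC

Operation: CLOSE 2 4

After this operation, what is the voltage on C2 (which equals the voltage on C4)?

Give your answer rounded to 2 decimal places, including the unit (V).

Answer: 2.17 V

Derivation:
Initial: C1(2μF, Q=11μC, V=5.50V), C2(1μF, Q=10μC, V=10.00V), C3(3μF, Q=12μC, V=4.00V), C4(5μF, Q=3μC, V=0.60V)
Op 1: CLOSE 2-4: Q_total=13.00, C_total=6.00, V=2.17; Q2=2.17, Q4=10.83; dissipated=36.817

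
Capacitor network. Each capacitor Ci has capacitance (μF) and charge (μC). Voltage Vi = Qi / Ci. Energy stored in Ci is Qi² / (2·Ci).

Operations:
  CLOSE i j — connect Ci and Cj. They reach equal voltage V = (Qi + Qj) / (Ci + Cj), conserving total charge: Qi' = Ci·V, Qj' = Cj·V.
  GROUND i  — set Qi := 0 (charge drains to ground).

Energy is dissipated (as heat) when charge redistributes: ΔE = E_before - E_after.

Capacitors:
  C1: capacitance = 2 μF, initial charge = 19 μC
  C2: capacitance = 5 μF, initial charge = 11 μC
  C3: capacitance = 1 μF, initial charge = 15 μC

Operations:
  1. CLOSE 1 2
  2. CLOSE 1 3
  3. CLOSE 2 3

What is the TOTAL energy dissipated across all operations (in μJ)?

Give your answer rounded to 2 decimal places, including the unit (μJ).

Answer: 81.64 μJ

Derivation:
Initial: C1(2μF, Q=19μC, V=9.50V), C2(5μF, Q=11μC, V=2.20V), C3(1μF, Q=15μC, V=15.00V)
Op 1: CLOSE 1-2: Q_total=30.00, C_total=7.00, V=4.29; Q1=8.57, Q2=21.43; dissipated=38.064
Op 2: CLOSE 1-3: Q_total=23.57, C_total=3.00, V=7.86; Q1=15.71, Q3=7.86; dissipated=38.265
Op 3: CLOSE 2-3: Q_total=29.29, C_total=6.00, V=4.88; Q2=24.40, Q3=4.88; dissipated=5.315
Total dissipated: 81.644 μJ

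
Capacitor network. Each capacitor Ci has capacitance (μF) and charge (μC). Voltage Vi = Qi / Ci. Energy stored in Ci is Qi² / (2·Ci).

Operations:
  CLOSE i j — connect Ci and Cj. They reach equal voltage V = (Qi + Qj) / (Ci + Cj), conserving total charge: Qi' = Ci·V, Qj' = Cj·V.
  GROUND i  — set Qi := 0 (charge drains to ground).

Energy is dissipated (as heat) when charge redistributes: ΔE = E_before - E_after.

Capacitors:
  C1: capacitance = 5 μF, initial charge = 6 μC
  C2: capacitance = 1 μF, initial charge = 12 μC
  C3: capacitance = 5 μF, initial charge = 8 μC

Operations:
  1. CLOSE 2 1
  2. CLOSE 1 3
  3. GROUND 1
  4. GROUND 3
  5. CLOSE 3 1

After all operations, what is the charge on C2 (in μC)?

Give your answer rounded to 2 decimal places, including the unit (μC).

Answer: 3.00 μC

Derivation:
Initial: C1(5μF, Q=6μC, V=1.20V), C2(1μF, Q=12μC, V=12.00V), C3(5μF, Q=8μC, V=1.60V)
Op 1: CLOSE 2-1: Q_total=18.00, C_total=6.00, V=3.00; Q2=3.00, Q1=15.00; dissipated=48.600
Op 2: CLOSE 1-3: Q_total=23.00, C_total=10.00, V=2.30; Q1=11.50, Q3=11.50; dissipated=2.450
Op 3: GROUND 1: Q1=0; energy lost=13.225
Op 4: GROUND 3: Q3=0; energy lost=13.225
Op 5: CLOSE 3-1: Q_total=0.00, C_total=10.00, V=0.00; Q3=0.00, Q1=0.00; dissipated=0.000
Final charges: Q1=0.00, Q2=3.00, Q3=0.00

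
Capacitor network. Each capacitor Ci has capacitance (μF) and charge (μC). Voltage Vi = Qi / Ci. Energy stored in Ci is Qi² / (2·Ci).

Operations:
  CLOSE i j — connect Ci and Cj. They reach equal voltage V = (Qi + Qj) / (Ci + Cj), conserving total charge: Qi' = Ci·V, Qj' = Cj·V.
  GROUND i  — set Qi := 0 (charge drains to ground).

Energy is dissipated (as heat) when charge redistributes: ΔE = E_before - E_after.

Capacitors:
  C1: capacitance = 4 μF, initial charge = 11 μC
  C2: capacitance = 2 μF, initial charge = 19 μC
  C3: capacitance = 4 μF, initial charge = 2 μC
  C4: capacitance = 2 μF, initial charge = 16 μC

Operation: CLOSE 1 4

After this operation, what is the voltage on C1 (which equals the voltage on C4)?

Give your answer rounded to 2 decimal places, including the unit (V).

Answer: 4.50 V

Derivation:
Initial: C1(4μF, Q=11μC, V=2.75V), C2(2μF, Q=19μC, V=9.50V), C3(4μF, Q=2μC, V=0.50V), C4(2μF, Q=16μC, V=8.00V)
Op 1: CLOSE 1-4: Q_total=27.00, C_total=6.00, V=4.50; Q1=18.00, Q4=9.00; dissipated=18.375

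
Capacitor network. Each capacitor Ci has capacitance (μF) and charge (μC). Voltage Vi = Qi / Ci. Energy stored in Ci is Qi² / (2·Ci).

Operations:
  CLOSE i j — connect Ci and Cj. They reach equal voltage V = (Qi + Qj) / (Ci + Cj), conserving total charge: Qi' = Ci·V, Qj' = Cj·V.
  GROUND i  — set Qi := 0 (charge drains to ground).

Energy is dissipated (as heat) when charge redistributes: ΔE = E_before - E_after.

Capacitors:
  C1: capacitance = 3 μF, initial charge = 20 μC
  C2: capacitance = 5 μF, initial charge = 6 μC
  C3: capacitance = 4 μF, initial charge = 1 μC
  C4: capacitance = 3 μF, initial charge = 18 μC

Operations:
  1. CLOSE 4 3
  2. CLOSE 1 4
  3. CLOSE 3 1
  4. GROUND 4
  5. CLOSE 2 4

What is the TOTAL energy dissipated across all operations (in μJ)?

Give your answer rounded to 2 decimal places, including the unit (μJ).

Answer: 77.75 μJ

Derivation:
Initial: C1(3μF, Q=20μC, V=6.67V), C2(5μF, Q=6μC, V=1.20V), C3(4μF, Q=1μC, V=0.25V), C4(3μF, Q=18μC, V=6.00V)
Op 1: CLOSE 4-3: Q_total=19.00, C_total=7.00, V=2.71; Q4=8.14, Q3=10.86; dissipated=28.339
Op 2: CLOSE 1-4: Q_total=28.14, C_total=6.00, V=4.69; Q1=14.07, Q4=14.07; dissipated=11.716
Op 3: CLOSE 3-1: Q_total=24.93, C_total=7.00, V=3.56; Q3=14.24, Q1=10.68; dissipated=3.347
Op 4: GROUND 4: Q4=0; energy lost=33.001
Op 5: CLOSE 2-4: Q_total=6.00, C_total=8.00, V=0.75; Q2=3.75, Q4=2.25; dissipated=1.350
Total dissipated: 77.754 μJ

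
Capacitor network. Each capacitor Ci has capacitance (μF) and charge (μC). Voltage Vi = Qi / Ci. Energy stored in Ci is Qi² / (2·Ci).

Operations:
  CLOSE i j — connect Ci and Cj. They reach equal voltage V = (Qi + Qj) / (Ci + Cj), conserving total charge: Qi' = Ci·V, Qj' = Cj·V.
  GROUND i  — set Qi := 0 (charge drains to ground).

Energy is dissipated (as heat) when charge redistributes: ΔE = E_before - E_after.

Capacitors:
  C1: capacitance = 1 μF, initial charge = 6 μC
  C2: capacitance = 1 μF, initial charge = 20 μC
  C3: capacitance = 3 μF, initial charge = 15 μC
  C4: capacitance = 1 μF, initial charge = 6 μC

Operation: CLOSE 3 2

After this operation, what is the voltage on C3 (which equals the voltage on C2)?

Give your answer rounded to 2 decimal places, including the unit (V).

Initial: C1(1μF, Q=6μC, V=6.00V), C2(1μF, Q=20μC, V=20.00V), C3(3μF, Q=15μC, V=5.00V), C4(1μF, Q=6μC, V=6.00V)
Op 1: CLOSE 3-2: Q_total=35.00, C_total=4.00, V=8.75; Q3=26.25, Q2=8.75; dissipated=84.375

Answer: 8.75 V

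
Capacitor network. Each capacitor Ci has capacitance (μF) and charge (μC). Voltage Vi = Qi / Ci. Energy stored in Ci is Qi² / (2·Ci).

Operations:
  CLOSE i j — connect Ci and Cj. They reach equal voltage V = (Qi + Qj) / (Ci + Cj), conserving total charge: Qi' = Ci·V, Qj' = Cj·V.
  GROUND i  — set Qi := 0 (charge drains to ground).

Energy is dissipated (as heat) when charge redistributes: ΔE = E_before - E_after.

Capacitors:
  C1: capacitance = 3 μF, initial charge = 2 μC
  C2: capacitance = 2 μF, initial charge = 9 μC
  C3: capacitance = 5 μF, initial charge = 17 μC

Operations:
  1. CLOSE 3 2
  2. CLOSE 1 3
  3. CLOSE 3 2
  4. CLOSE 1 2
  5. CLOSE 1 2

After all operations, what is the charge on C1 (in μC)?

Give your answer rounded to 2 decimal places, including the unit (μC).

Answer: 8.11 μC

Derivation:
Initial: C1(3μF, Q=2μC, V=0.67V), C2(2μF, Q=9μC, V=4.50V), C3(5μF, Q=17μC, V=3.40V)
Op 1: CLOSE 3-2: Q_total=26.00, C_total=7.00, V=3.71; Q3=18.57, Q2=7.43; dissipated=0.864
Op 2: CLOSE 1-3: Q_total=20.57, C_total=8.00, V=2.57; Q1=7.71, Q3=12.86; dissipated=8.707
Op 3: CLOSE 3-2: Q_total=20.29, C_total=7.00, V=2.90; Q3=14.49, Q2=5.80; dissipated=0.933
Op 4: CLOSE 1-2: Q_total=13.51, C_total=5.00, V=2.70; Q1=8.11, Q2=5.40; dissipated=0.064
Op 5: CLOSE 1-2: Q_total=13.51, C_total=5.00, V=2.70; Q1=8.11, Q2=5.40; dissipated=0.000
Final charges: Q1=8.11, Q2=5.40, Q3=14.49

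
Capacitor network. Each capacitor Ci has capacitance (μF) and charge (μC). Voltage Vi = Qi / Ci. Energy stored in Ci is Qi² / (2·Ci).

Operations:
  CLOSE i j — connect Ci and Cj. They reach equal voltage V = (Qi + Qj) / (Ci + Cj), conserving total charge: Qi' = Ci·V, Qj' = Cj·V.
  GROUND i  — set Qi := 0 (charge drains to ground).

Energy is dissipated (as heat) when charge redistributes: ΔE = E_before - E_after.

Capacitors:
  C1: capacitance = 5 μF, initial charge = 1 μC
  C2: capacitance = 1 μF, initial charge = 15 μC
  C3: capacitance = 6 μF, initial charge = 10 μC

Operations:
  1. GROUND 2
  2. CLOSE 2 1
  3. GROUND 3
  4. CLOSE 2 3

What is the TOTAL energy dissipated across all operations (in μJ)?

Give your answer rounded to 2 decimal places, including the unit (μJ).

Answer: 120.86 μJ

Derivation:
Initial: C1(5μF, Q=1μC, V=0.20V), C2(1μF, Q=15μC, V=15.00V), C3(6μF, Q=10μC, V=1.67V)
Op 1: GROUND 2: Q2=0; energy lost=112.500
Op 2: CLOSE 2-1: Q_total=1.00, C_total=6.00, V=0.17; Q2=0.17, Q1=0.83; dissipated=0.017
Op 3: GROUND 3: Q3=0; energy lost=8.333
Op 4: CLOSE 2-3: Q_total=0.17, C_total=7.00, V=0.02; Q2=0.02, Q3=0.14; dissipated=0.012
Total dissipated: 120.862 μJ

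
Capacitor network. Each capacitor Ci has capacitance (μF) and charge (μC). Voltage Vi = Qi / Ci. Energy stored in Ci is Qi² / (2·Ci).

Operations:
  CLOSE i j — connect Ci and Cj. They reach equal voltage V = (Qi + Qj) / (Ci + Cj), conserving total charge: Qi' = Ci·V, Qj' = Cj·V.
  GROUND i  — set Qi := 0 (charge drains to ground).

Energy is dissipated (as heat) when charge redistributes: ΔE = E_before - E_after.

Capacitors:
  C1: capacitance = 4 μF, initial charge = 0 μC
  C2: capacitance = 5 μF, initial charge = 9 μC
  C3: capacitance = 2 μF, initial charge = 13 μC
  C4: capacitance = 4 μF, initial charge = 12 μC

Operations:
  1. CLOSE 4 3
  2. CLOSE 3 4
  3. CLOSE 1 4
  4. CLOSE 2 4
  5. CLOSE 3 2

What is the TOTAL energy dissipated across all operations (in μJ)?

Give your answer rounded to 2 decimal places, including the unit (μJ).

Answer: 29.20 μJ

Derivation:
Initial: C1(4μF, Q=0μC, V=0.00V), C2(5μF, Q=9μC, V=1.80V), C3(2μF, Q=13μC, V=6.50V), C4(4μF, Q=12μC, V=3.00V)
Op 1: CLOSE 4-3: Q_total=25.00, C_total=6.00, V=4.17; Q4=16.67, Q3=8.33; dissipated=8.167
Op 2: CLOSE 3-4: Q_total=25.00, C_total=6.00, V=4.17; Q3=8.33, Q4=16.67; dissipated=0.000
Op 3: CLOSE 1-4: Q_total=16.67, C_total=8.00, V=2.08; Q1=8.33, Q4=8.33; dissipated=17.361
Op 4: CLOSE 2-4: Q_total=17.33, C_total=9.00, V=1.93; Q2=9.63, Q4=7.70; dissipated=0.089
Op 5: CLOSE 3-2: Q_total=17.96, C_total=7.00, V=2.57; Q3=5.13, Q2=12.83; dissipated=3.586
Total dissipated: 29.203 μJ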